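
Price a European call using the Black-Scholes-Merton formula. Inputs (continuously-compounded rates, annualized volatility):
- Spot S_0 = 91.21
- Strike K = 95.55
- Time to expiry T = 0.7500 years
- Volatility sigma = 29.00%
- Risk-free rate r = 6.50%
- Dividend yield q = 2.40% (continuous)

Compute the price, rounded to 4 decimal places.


Answer: Price = 8.3303

Derivation:
d1 = (ln(S/K) + (r - q + 0.5*sigma^2) * T) / (sigma * sqrt(T)) = 0.06292071
d2 = d1 - sigma * sqrt(T) = -0.18822666
exp(-rT) = 0.95241920; exp(-qT) = 0.98216103
C = S_0 * exp(-qT) * N(d1) - K * exp(-rT) * N(d2)
N(d1) = 0.52508518; N(d2) = 0.42534949
C = 91.2100 * 0.98216103 * 0.52508518 - 95.5500 * 0.95241920 * 0.42534949 = 8.3303


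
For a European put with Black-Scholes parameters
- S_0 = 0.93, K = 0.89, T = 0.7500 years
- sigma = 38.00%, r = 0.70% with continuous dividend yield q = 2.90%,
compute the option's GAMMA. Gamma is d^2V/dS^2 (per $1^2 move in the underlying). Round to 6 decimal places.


Answer: Gamma = 1.236835

Derivation:
d1 = 0.2479966251; d2 = -0.0810930283
phi(d1) = 0.3868610493; exp(-qT) = 0.9784848257; exp(-rT) = 0.9947637572
Gamma = exp(-qT) * phi(d1) / (S * sigma * sqrt(T)) = 0.9784848257 * 0.3868610493 / (0.9300 * 0.3800 * 0.8660254038) = 1.236835


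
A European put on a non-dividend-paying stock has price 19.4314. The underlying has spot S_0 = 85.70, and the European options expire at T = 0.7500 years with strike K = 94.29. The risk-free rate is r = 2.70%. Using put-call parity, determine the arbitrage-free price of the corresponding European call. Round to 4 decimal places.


Put-call parity: C - P = S_0 * exp(-qT) - K * exp(-rT).
S_0 * exp(-qT) = 85.7000 * 1.00000000 = 85.70000000
K * exp(-rT) = 94.2900 * 0.97995365 = 92.39983006
C = P + S*exp(-qT) - K*exp(-rT)
C = 19.4314 + 85.70000000 - 92.39983006 = 12.7316

Answer: Call price = 12.7316


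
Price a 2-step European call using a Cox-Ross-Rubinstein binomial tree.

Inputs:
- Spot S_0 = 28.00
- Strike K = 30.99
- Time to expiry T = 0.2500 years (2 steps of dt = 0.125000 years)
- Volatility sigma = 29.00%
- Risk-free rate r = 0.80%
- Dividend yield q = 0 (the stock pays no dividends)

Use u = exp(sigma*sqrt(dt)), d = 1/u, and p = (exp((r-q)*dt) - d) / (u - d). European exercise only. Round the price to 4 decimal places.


Answer: Price = V(0,0) = 0.7754

Derivation:
dt = T/N = 0.125000
u = exp(sigma*sqrt(dt)) = 1.107971; d = 1/u = 0.902551
p = (exp((r-q)*dt) - d) / (u - d) = 0.479260
Discount per step: exp(-r*dt) = 0.999000
Stock lattice S(k, i) with i counting down-moves:
  k=0: S(0,0) = 28.0000
  k=1: S(1,0) = 31.0232; S(1,1) = 25.2714
  k=2: S(2,0) = 34.3728; S(2,1) = 28.0000; S(2,2) = 22.8087
Terminal payoffs V(N, i) = max(S_T - K, 0):
  V(2,0) = 3.382797; V(2,1) = 0.000000; V(2,2) = 0.000000
Backward induction: V(k, i) = exp(-r*dt) * [p * V(k+1, i) + (1-p) * V(k+1, i+1)].
  V(1,0) = exp(-r*dt) * [p*3.382797 + (1-p)*0.000000] = 1.619620
  V(1,1) = exp(-r*dt) * [p*0.000000 + (1-p)*0.000000] = 0.000000
  V(0,0) = exp(-r*dt) * [p*1.619620 + (1-p)*0.000000] = 0.775444


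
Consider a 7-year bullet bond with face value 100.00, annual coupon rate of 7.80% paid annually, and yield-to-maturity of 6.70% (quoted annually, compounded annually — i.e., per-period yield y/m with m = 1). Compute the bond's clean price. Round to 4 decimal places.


Coupon per period c = face * coupon_rate / m = 7.800000
Periods per year m = 1; per-period yield y/m = 0.067000
Number of cashflows N = 7
Cashflows (t years, CF_t, discount factor 1/(1+y/m)^(m*t), PV):
  t = 1.0000: CF_t = 7.800000, DF = 0.937207, PV = 7.310216
  t = 2.0000: CF_t = 7.800000, DF = 0.878357, PV = 6.851186
  t = 3.0000: CF_t = 7.800000, DF = 0.823203, PV = 6.420980
  t = 4.0000: CF_t = 7.800000, DF = 0.771511, PV = 6.017789
  t = 5.0000: CF_t = 7.800000, DF = 0.723066, PV = 5.639914
  t = 6.0000: CF_t = 7.800000, DF = 0.677663, PV = 5.285768
  t = 7.0000: CF_t = 107.800000, DF = 0.635110, PV = 68.464876
Price P = sum_t PV_t = 105.990729

Answer: Price = 105.9907


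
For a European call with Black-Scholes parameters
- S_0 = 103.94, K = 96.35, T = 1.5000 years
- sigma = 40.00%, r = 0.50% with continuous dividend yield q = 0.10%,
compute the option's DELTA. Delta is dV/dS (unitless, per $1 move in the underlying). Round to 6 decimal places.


d1 = 0.4119764439; d2 = -0.0779215047
phi(d1) = 0.3664838484; exp(-qT) = 0.9985011244; exp(-rT) = 0.9925280548
N(d1) = 0.6598216555
Delta = exp(-qT) * N(d1) = 0.9985011244 * 0.6598216555 = 0.658833

Answer: Delta = 0.658833


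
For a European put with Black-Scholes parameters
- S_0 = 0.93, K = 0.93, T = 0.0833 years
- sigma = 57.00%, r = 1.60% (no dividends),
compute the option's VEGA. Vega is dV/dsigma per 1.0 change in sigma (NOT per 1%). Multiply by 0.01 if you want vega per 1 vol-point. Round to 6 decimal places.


d1 = 0.0903574981; d2 = -0.0741544164
phi(d1) = 0.3973170224; exp(-qT) = 1.0000000000; exp(-rT) = 0.9986680878
Vega = S * exp(-qT) * phi(d1) * sqrt(T) = 0.9300 * 1.0000000000 * 0.3973170224 * 0.2886173938 = 0.106646

Answer: Vega = 0.106646


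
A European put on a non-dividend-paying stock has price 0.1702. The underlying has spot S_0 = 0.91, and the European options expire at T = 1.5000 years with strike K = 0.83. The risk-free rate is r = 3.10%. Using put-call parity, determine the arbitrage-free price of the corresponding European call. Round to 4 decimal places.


Put-call parity: C - P = S_0 * exp(-qT) - K * exp(-rT).
S_0 * exp(-qT) = 0.9100 * 1.00000000 = 0.91000000
K * exp(-rT) = 0.8300 * 0.95456456 = 0.79228859
C = P + S*exp(-qT) - K*exp(-rT)
C = 0.1702 + 0.91000000 - 0.79228859 = 0.2879

Answer: Call price = 0.2879


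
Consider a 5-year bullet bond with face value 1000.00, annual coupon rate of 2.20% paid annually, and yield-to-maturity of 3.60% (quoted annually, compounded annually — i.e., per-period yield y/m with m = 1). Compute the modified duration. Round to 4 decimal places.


Answer: Modified duration = 4.6150

Derivation:
Coupon per period c = face * coupon_rate / m = 22.000000
Periods per year m = 1; per-period yield y/m = 0.036000
Number of cashflows N = 5
Cashflows (t years, CF_t, discount factor 1/(1+y/m)^(m*t), PV):
  t = 1.0000: CF_t = 22.000000, DF = 0.965251, PV = 21.235521
  t = 2.0000: CF_t = 22.000000, DF = 0.931709, PV = 20.497607
  t = 3.0000: CF_t = 22.000000, DF = 0.899333, PV = 19.785335
  t = 4.0000: CF_t = 22.000000, DF = 0.868082, PV = 19.097814
  t = 5.0000: CF_t = 1022.000000, DF = 0.837917, PV = 856.351610
Price P = sum_t PV_t = 936.967888
First compute Macaulay numerator sum_t t * PV_t:
  t * PV_t at t = 1.0000: 21.235521
  t * PV_t at t = 2.0000: 40.995215
  t * PV_t at t = 3.0000: 59.356006
  t * PV_t at t = 4.0000: 76.391256
  t * PV_t at t = 5.0000: 4281.758052
Macaulay duration D = 4479.736050 / 936.967888 = 4.781099
Modified duration = D / (1 + y/m) = 4.781099 / (1 + 0.036000) = 4.614960


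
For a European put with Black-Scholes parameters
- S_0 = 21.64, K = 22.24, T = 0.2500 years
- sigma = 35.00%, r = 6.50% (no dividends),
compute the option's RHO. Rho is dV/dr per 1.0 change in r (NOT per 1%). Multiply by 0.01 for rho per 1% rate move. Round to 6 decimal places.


d1 = 0.0240770548; d2 = -0.1509229452
phi(d1) = 0.3988266628; exp(-qT) = 1.0000000000; exp(-rT) = 0.9838813190
N(-d2) = 0.5599817499
Rho = -K*T*exp(-rT)*N(-d2) = -22.2400 * 0.2500 * 0.9838813190 * 0.5599817499 = -3.063313

Answer: Rho = -3.063313


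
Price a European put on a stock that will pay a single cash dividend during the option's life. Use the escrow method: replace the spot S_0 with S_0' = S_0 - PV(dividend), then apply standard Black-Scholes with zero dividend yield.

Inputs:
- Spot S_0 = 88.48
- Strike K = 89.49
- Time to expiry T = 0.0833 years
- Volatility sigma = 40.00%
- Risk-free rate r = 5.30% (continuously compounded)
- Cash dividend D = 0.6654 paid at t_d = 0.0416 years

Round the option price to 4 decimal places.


Answer: Price = 4.7435

Derivation:
PV(D) = D * exp(-r * t_d) = 0.6654 * 0.99779763 = 0.66393454
S_0' = S_0 - PV(D) = 88.4800 - 0.66393454 = 87.81606546
d1 = (ln(S_0'/K) + (r + sigma^2/2)*T) / (sigma*sqrt(T)) = -0.06759403
d2 = d1 - sigma*sqrt(T) = -0.18304099
exp(-rT) = 0.99559483
N(-d1) = 0.52694560; N(-d2) = 0.57261707
P = K * exp(-rT) * N(-d2) - S_0' * N(-d1) = 89.4900 * 0.99559483 * 0.57261707 - 87.81606546 * 0.52694560 = 4.7435


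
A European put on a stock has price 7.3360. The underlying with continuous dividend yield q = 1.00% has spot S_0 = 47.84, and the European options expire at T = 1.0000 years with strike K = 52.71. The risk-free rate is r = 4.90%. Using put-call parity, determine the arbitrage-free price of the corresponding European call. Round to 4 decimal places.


Answer: Call price = 4.5105

Derivation:
Put-call parity: C - P = S_0 * exp(-qT) - K * exp(-rT).
S_0 * exp(-qT) = 47.8400 * 0.99004983 = 47.36398405
K * exp(-rT) = 52.7100 * 0.95218113 = 50.18946735
C = P + S*exp(-qT) - K*exp(-rT)
C = 7.3360 + 47.36398405 - 50.18946735 = 4.5105


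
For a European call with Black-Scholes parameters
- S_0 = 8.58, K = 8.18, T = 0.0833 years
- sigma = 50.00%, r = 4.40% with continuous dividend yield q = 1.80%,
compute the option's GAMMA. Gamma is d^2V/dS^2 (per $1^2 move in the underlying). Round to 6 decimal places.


Answer: Gamma = 0.294808

Derivation:
d1 = 0.4179932615; d2 = 0.2736845646
phi(d1) = 0.3655699207; exp(-qT) = 0.9985017235; exp(-rT) = 0.9963415086
Gamma = exp(-qT) * phi(d1) / (S * sigma * sqrt(T)) = 0.9985017235 * 0.3655699207 / (8.5800 * 0.5000 * 0.2886173938) = 0.294808


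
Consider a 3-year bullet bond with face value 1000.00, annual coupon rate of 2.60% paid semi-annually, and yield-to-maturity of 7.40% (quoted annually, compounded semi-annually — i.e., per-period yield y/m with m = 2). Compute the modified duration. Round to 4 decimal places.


Coupon per period c = face * coupon_rate / m = 13.000000
Periods per year m = 2; per-period yield y/m = 0.037000
Number of cashflows N = 6
Cashflows (t years, CF_t, discount factor 1/(1+y/m)^(m*t), PV):
  t = 0.5000: CF_t = 13.000000, DF = 0.964320, PV = 12.536162
  t = 1.0000: CF_t = 13.000000, DF = 0.929913, PV = 12.088874
  t = 1.5000: CF_t = 13.000000, DF = 0.896734, PV = 11.657545
  t = 2.0000: CF_t = 13.000000, DF = 0.864739, PV = 11.241605
  t = 2.5000: CF_t = 13.000000, DF = 0.833885, PV = 10.840506
  t = 3.0000: CF_t = 1013.000000, DF = 0.804132, PV = 814.585935
Price P = sum_t PV_t = 872.950627
First compute Macaulay numerator sum_t t * PV_t:
  t * PV_t at t = 0.5000: 6.268081
  t * PV_t at t = 1.0000: 12.088874
  t * PV_t at t = 1.5000: 17.486317
  t * PV_t at t = 2.0000: 22.483210
  t * PV_t at t = 2.5000: 27.101266
  t * PV_t at t = 3.0000: 2443.757805
Macaulay duration D = 2529.185552 / 872.950627 = 2.897284
Modified duration = D / (1 + y/m) = 2.897284 / (1 + 0.037000) = 2.793909

Answer: Modified duration = 2.7939


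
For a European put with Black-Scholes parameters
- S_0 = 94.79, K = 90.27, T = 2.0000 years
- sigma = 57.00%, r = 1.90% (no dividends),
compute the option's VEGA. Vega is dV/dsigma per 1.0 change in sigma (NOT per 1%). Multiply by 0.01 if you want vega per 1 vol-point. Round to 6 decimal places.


d1 = 0.5108024503; d2 = -0.2952992803
phi(d1) = 0.3501484384; exp(-qT) = 1.0000000000; exp(-rT) = 0.9627129409
Vega = S * exp(-qT) * phi(d1) * sqrt(T) = 94.7900 * 1.0000000000 * 0.3501484384 * 1.4142135624 = 46.938555

Answer: Vega = 46.938555


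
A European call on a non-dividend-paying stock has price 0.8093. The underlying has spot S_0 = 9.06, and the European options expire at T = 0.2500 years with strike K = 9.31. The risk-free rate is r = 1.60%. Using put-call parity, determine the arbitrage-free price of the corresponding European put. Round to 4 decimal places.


Answer: Put price = 1.0221

Derivation:
Put-call parity: C - P = S_0 * exp(-qT) - K * exp(-rT).
S_0 * exp(-qT) = 9.0600 * 1.00000000 = 9.06000000
K * exp(-rT) = 9.3100 * 0.99600799 = 9.27283438
P = C - S*exp(-qT) + K*exp(-rT)
P = 0.8093 - 9.06000000 + 9.27283438 = 1.0221


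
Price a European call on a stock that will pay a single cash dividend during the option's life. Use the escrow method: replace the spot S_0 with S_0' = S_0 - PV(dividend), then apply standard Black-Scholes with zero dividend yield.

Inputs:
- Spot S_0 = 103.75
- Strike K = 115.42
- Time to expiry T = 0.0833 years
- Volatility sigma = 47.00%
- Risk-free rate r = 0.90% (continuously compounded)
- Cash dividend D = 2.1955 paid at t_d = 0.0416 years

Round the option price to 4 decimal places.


Answer: Price = 1.3728

Derivation:
PV(D) = D * exp(-r * t_d) = 2.1955 * 0.99962567 = 2.19467816
S_0' = S_0 - PV(D) = 103.7500 - 2.19467816 = 101.55532184
d1 = (ln(S_0'/K) + (r + sigma^2/2)*T) / (sigma*sqrt(T)) = -0.87005985
d2 = d1 - sigma*sqrt(T) = -1.00571003
exp(-rT) = 0.99925058
N(d1) = 0.19213385; N(d2) = 0.15727754
C = S_0' * N(d1) - K * exp(-rT) * N(d2) = 101.55532184 * 0.19213385 - 115.4200 * 0.99925058 * 0.15727754 = 1.3728


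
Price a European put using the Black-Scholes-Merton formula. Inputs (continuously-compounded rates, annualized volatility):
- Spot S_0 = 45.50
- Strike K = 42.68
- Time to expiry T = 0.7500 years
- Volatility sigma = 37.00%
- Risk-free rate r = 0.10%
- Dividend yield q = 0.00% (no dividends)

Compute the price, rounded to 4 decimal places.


Answer: Price = 4.2972

Derivation:
d1 = (ln(S/K) + (r - q + 0.5*sigma^2) * T) / (sigma * sqrt(T)) = 0.36223081
d2 = d1 - sigma * sqrt(T) = 0.04180141
exp(-rT) = 0.99925028; exp(-qT) = 1.00000000
P = K * exp(-rT) * N(-d2) - S_0 * exp(-qT) * N(-d1)
N(-d1) = 0.35858978; N(-d2) = 0.48332851
P = 42.6800 * 0.99925028 * 0.48332851 - 45.5000 * 1.00000000 * 0.35858978 = 4.2972


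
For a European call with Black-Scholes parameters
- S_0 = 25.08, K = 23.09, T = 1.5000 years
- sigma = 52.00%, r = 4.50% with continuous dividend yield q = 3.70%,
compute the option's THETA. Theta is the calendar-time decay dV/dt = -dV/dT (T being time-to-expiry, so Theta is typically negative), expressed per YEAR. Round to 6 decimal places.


d1 = 0.4670848651; d2 = -0.1697824680
phi(d1) = 0.3577135799; exp(-qT) = 0.9460120237; exp(-rT) = 0.9347277206
Theta = -S*exp(-qT)*phi(d1)*sigma/(2*sqrt(T)) - r*K*exp(-rT)*N(d2) + q*S*exp(-qT)*N(d1)
N(d1) = 0.6797804190; N(d2) = 0.4325906076; sqrt(T) = 1.2247448714
Term 1 = -25.0800 * 0.9460120237 * 0.3577135799 * 0.5200 / (2 * 1.2247448714) = -1.8017201453
Term 2 = -0.0450 * 23.0900 * 0.9347277206 * 0.4325906076 = -0.4201444732
Term 3 = 0.0370 * 25.0800 * 0.9460120237 * 0.6797804190 = 0.5967529342
Theta = -1.8017201453 + (-0.4201444732) + (0.5967529342) = -1.625112

Answer: Theta = -1.625112


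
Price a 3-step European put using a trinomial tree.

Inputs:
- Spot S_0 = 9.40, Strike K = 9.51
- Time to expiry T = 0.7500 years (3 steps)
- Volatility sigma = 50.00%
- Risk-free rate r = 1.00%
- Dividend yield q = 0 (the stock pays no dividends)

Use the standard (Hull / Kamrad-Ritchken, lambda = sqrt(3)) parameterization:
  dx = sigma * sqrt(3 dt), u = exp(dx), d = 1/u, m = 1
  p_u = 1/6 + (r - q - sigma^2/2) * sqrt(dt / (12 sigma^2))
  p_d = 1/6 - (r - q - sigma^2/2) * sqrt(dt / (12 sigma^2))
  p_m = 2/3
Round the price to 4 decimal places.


Answer: Price = V(0,0) = 1.4967

Derivation:
dt = T/N = 0.250000; dx = sigma*sqrt(3*dt) = 0.433013
u = exp(dx) = 1.541896; d = 1/u = 0.648552
p_u = 0.133469, p_m = 0.666667, p_d = 0.199864
Discount per step: exp(-r*dt) = 0.997503
Stock lattice S(k, j) with j the centered position index:
  k=0: S(0,+0) = 9.4000
  k=1: S(1,-1) = 6.0964; S(1,+0) = 9.4000; S(1,+1) = 14.4938
  k=2: S(2,-2) = 3.9538; S(2,-1) = 6.0964; S(2,+0) = 9.4000; S(2,+1) = 14.4938; S(2,+2) = 22.3480
  k=3: S(3,-3) = 2.5643; S(3,-2) = 3.9538; S(3,-1) = 6.0964; S(3,+0) = 9.4000; S(3,+1) = 14.4938; S(3,+2) = 22.3480; S(3,+3) = 34.4582
Terminal payoffs V(N, j) = max(K - S_T, 0):
  V(3,-3) = 6.945736; V(3,-2) = 5.556172; V(3,-1) = 3.413609; V(3,+0) = 0.110000; V(3,+1) = 0.000000; V(3,+2) = 0.000000; V(3,+3) = 0.000000
Backward induction: V(k, j) = exp(-r*dt) * [p_u * V(k+1, j+1) + p_m * V(k+1, j) + p_d * V(k+1, j-1)]
  V(2,-2) = exp(-r*dt) * [p_u*3.413609 + p_m*5.556172 + p_d*6.945736] = 5.534078
  V(2,-1) = exp(-r*dt) * [p_u*0.110000 + p_m*3.413609 + p_d*5.556172] = 3.392410
  V(2,+0) = exp(-r*dt) * [p_u*0.000000 + p_m*0.110000 + p_d*3.413609] = 0.753705
  V(2,+1) = exp(-r*dt) * [p_u*0.000000 + p_m*0.000000 + p_d*0.110000] = 0.021930
  V(2,+2) = exp(-r*dt) * [p_u*0.000000 + p_m*0.000000 + p_d*0.000000] = 0.000000
  V(1,-1) = exp(-r*dt) * [p_u*0.753705 + p_m*3.392410 + p_d*5.534078] = 3.459607
  V(1,+0) = exp(-r*dt) * [p_u*0.021930 + p_m*0.753705 + p_d*3.392410] = 1.180464
  V(1,+1) = exp(-r*dt) * [p_u*0.000000 + p_m*0.021930 + p_d*0.753705] = 0.164846
  V(0,+0) = exp(-r*dt) * [p_u*0.164846 + p_m*1.180464 + p_d*3.459607] = 1.496683


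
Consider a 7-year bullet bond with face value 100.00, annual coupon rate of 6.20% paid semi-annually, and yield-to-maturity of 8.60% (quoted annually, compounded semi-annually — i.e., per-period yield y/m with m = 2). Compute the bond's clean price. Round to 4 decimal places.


Coupon per period c = face * coupon_rate / m = 3.100000
Periods per year m = 2; per-period yield y/m = 0.043000
Number of cashflows N = 14
Cashflows (t years, CF_t, discount factor 1/(1+y/m)^(m*t), PV):
  t = 0.5000: CF_t = 3.100000, DF = 0.958773, PV = 2.972196
  t = 1.0000: CF_t = 3.100000, DF = 0.919245, PV = 2.849660
  t = 1.5000: CF_t = 3.100000, DF = 0.881347, PV = 2.732177
  t = 2.0000: CF_t = 3.100000, DF = 0.845012, PV = 2.619537
  t = 2.5000: CF_t = 3.100000, DF = 0.810174, PV = 2.511540
  t = 3.0000: CF_t = 3.100000, DF = 0.776773, PV = 2.407996
  t = 3.5000: CF_t = 3.100000, DF = 0.744749, PV = 2.308721
  t = 4.0000: CF_t = 3.100000, DF = 0.714045, PV = 2.213539
  t = 4.5000: CF_t = 3.100000, DF = 0.684607, PV = 2.122281
  t = 5.0000: CF_t = 3.100000, DF = 0.656382, PV = 2.034785
  t = 5.5000: CF_t = 3.100000, DF = 0.629322, PV = 1.950897
  t = 6.0000: CF_t = 3.100000, DF = 0.603376, PV = 1.870467
  t = 6.5000: CF_t = 3.100000, DF = 0.578501, PV = 1.793353
  t = 7.0000: CF_t = 103.100000, DF = 0.554651, PV = 57.184503
Price P = sum_t PV_t = 87.571652

Answer: Price = 87.5717


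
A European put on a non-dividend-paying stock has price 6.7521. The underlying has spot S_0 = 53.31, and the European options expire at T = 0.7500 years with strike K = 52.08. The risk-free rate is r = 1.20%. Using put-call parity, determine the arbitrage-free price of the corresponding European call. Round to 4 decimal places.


Answer: Call price = 8.4487

Derivation:
Put-call parity: C - P = S_0 * exp(-qT) - K * exp(-rT).
S_0 * exp(-qT) = 53.3100 * 1.00000000 = 53.31000000
K * exp(-rT) = 52.0800 * 0.99104038 = 51.61338293
C = P + S*exp(-qT) - K*exp(-rT)
C = 6.7521 + 53.31000000 - 51.61338293 = 8.4487


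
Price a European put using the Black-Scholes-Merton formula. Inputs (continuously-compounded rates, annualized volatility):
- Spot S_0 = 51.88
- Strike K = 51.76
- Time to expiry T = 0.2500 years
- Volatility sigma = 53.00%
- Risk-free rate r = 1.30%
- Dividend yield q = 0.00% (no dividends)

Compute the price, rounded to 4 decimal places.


d1 = (ln(S/K) + (r - q + 0.5*sigma^2) * T) / (sigma * sqrt(T)) = 0.15350268
d2 = d1 - sigma * sqrt(T) = -0.11149732
exp(-rT) = 0.99675528; exp(-qT) = 1.00000000
P = K * exp(-rT) * N(-d2) - S_0 * exp(-qT) * N(-d1)
N(-d1) = 0.43900094; N(-d2) = 0.54438901
P = 51.7600 * 0.99675528 * 0.54438901 - 51.8800 * 1.00000000 * 0.43900094 = 5.3108

Answer: Price = 5.3108


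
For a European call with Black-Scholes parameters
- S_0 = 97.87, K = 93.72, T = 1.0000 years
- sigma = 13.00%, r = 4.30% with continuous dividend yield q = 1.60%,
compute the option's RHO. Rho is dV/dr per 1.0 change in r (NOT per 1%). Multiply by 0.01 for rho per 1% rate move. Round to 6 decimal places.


d1 = 0.6059881061; d2 = 0.4759881061
phi(d1) = 0.3320235677; exp(-qT) = 0.9841273201; exp(-rT) = 0.9579113901
N(d2) = 0.6829585743
Rho = K*T*exp(-rT)*N(d2) = 93.7200 * 1.0000 * 0.9579113901 * 0.6829585743 = 61.312917

Answer: Rho = 61.312917


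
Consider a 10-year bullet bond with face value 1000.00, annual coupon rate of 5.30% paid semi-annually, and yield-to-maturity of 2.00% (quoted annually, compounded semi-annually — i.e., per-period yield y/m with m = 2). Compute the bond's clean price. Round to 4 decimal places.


Coupon per period c = face * coupon_rate / m = 26.500000
Periods per year m = 2; per-period yield y/m = 0.010000
Number of cashflows N = 20
Cashflows (t years, CF_t, discount factor 1/(1+y/m)^(m*t), PV):
  t = 0.5000: CF_t = 26.500000, DF = 0.990099, PV = 26.237624
  t = 1.0000: CF_t = 26.500000, DF = 0.980296, PV = 25.977845
  t = 1.5000: CF_t = 26.500000, DF = 0.970590, PV = 25.720639
  t = 2.0000: CF_t = 26.500000, DF = 0.960980, PV = 25.465979
  t = 2.5000: CF_t = 26.500000, DF = 0.951466, PV = 25.213841
  t = 3.0000: CF_t = 26.500000, DF = 0.942045, PV = 24.964199
  t = 3.5000: CF_t = 26.500000, DF = 0.932718, PV = 24.717028
  t = 4.0000: CF_t = 26.500000, DF = 0.923483, PV = 24.472305
  t = 4.5000: CF_t = 26.500000, DF = 0.914340, PV = 24.230005
  t = 5.0000: CF_t = 26.500000, DF = 0.905287, PV = 23.990104
  t = 5.5000: CF_t = 26.500000, DF = 0.896324, PV = 23.752579
  t = 6.0000: CF_t = 26.500000, DF = 0.887449, PV = 23.517404
  t = 6.5000: CF_t = 26.500000, DF = 0.878663, PV = 23.284559
  t = 7.0000: CF_t = 26.500000, DF = 0.869963, PV = 23.054019
  t = 7.5000: CF_t = 26.500000, DF = 0.861349, PV = 22.825761
  t = 8.0000: CF_t = 26.500000, DF = 0.852821, PV = 22.599763
  t = 8.5000: CF_t = 26.500000, DF = 0.844377, PV = 22.376003
  t = 9.0000: CF_t = 26.500000, DF = 0.836017, PV = 22.154459
  t = 9.5000: CF_t = 26.500000, DF = 0.827740, PV = 21.935108
  t = 10.0000: CF_t = 1026.500000, DF = 0.819544, PV = 841.262399
Price P = sum_t PV_t = 1297.751624

Answer: Price = 1297.7516


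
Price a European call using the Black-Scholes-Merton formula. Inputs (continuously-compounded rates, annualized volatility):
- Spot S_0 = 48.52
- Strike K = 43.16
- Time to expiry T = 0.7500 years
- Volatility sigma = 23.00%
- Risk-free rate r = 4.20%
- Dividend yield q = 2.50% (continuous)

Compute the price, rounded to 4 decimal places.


d1 = (ln(S/K) + (r - q + 0.5*sigma^2) * T) / (sigma * sqrt(T)) = 0.75130562
d2 = d1 - sigma * sqrt(T) = 0.55211978
exp(-rT) = 0.96899096; exp(-qT) = 0.98142469
C = S_0 * exp(-qT) * N(d1) - K * exp(-rT) * N(d2)
N(d1) = 0.77376563; N(d2) = 0.70956685
C = 48.5200 * 0.98142469 * 0.77376563 - 43.1600 * 0.96899096 * 0.70956685 = 7.1705

Answer: Price = 7.1705


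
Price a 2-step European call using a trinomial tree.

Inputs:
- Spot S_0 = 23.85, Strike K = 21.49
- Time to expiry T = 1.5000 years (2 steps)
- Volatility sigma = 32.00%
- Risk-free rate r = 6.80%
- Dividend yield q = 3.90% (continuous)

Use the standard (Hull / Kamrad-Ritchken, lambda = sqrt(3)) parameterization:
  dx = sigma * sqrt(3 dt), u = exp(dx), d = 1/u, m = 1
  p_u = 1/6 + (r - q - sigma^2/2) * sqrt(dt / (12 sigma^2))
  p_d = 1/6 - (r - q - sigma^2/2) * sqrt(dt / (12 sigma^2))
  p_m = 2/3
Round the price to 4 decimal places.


Answer: Price = V(0,0) = 4.9518

Derivation:
dt = T/N = 0.750000; dx = sigma*sqrt(3*dt) = 0.480000
u = exp(dx) = 1.616074; d = 1/u = 0.618783
p_u = 0.149323, p_m = 0.666667, p_d = 0.184010
Discount per step: exp(-r*dt) = 0.950279
Stock lattice S(k, j) with j the centered position index:
  k=0: S(0,+0) = 23.8500
  k=1: S(1,-1) = 14.7580; S(1,+0) = 23.8500; S(1,+1) = 38.5434
  k=2: S(2,-2) = 9.1320; S(2,-1) = 14.7580; S(2,+0) = 23.8500; S(2,+1) = 38.5434; S(2,+2) = 62.2890
Terminal payoffs V(N, j) = max(S_T - K, 0):
  V(2,-2) = 0.000000; V(2,-1) = 0.000000; V(2,+0) = 2.360000; V(2,+1) = 17.053374; V(2,+2) = 40.798961
Backward induction: V(k, j) = exp(-r*dt) * [p_u * V(k+1, j+1) + p_m * V(k+1, j) + p_d * V(k+1, j-1)]
  V(1,-1) = exp(-r*dt) * [p_u*2.360000 + p_m*0.000000 + p_d*0.000000] = 0.334880
  V(1,+0) = exp(-r*dt) * [p_u*17.053374 + p_m*2.360000 + p_d*0.000000] = 3.914951
  V(1,+1) = exp(-r*dt) * [p_u*40.798961 + p_m*17.053374 + p_d*2.360000] = 17.005618
  V(0,+0) = exp(-r*dt) * [p_u*17.005618 + p_m*3.914951 + p_d*0.334880] = 4.951824


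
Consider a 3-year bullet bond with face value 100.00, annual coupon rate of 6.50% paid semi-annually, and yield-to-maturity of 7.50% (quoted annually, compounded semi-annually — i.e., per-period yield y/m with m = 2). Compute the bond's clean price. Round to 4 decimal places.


Answer: Price = 97.3575

Derivation:
Coupon per period c = face * coupon_rate / m = 3.250000
Periods per year m = 2; per-period yield y/m = 0.037500
Number of cashflows N = 6
Cashflows (t years, CF_t, discount factor 1/(1+y/m)^(m*t), PV):
  t = 0.5000: CF_t = 3.250000, DF = 0.963855, PV = 3.132530
  t = 1.0000: CF_t = 3.250000, DF = 0.929017, PV = 3.019306
  t = 1.5000: CF_t = 3.250000, DF = 0.895438, PV = 2.910175
  t = 2.0000: CF_t = 3.250000, DF = 0.863073, PV = 2.804988
  t = 2.5000: CF_t = 3.250000, DF = 0.831878, PV = 2.703602
  t = 3.0000: CF_t = 103.250000, DF = 0.801810, PV = 82.786863
Price P = sum_t PV_t = 97.357464


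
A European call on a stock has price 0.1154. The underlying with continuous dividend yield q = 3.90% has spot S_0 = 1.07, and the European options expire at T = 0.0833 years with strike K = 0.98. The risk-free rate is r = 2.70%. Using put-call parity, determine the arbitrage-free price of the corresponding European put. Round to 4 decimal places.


Put-call parity: C - P = S_0 * exp(-qT) - K * exp(-rT).
S_0 * exp(-qT) = 1.0700 * 0.99675657 = 1.06652953
K * exp(-rT) = 0.9800 * 0.99775343 = 0.97779836
P = C - S*exp(-qT) + K*exp(-rT)
P = 0.1154 - 1.06652953 + 0.97779836 = 0.0267

Answer: Put price = 0.0267


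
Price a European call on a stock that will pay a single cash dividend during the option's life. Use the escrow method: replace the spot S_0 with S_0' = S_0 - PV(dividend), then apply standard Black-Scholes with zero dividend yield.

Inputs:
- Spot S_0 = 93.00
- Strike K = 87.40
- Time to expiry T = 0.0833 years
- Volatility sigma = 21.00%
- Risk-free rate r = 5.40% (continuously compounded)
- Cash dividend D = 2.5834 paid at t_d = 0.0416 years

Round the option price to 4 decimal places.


Answer: Price = 4.2705

Derivation:
PV(D) = D * exp(-r * t_d) = 2.5834 * 0.99775612 = 2.57760316
S_0' = S_0 - PV(D) = 93.0000 - 2.57760316 = 90.42239684
d1 = (ln(S_0'/K) + (r + sigma^2/2)*T) / (sigma*sqrt(T)) = 0.66543314
d2 = d1 - sigma*sqrt(T) = 0.60482349
exp(-rT) = 0.99551190
N(d1) = 0.74711325; N(d2) = 0.72735186
C = S_0' * N(d1) - K * exp(-rT) * N(d2) = 90.42239684 * 0.74711325 - 87.4000 * 0.99551190 * 0.72735186 = 4.2705


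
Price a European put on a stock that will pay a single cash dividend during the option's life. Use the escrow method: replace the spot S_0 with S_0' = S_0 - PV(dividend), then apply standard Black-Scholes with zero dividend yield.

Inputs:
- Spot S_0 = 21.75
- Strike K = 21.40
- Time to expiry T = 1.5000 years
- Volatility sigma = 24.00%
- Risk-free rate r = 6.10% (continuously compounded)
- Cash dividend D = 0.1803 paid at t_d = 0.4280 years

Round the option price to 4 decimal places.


PV(D) = D * exp(-r * t_d) = 0.1803 * 0.97422987 = 0.17565365
S_0' = S_0 - PV(D) = 21.7500 - 0.17565365 = 21.57434635
d1 = (ln(S_0'/K) + (r + sigma^2/2)*T) / (sigma*sqrt(T)) = 0.48586316
d2 = d1 - sigma*sqrt(T) = 0.19192439
exp(-rT) = 0.91256132
N(-d1) = 0.31353210; N(-d2) = 0.42390072
P = K * exp(-rT) * N(-d2) - S_0' * N(-d1) = 21.4000 * 0.91256132 * 0.42390072 - 21.57434635 * 0.31353210 = 1.5140

Answer: Price = 1.5140


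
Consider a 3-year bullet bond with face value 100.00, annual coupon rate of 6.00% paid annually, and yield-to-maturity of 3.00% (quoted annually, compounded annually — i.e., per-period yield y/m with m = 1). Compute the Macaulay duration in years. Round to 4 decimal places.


Answer: Macaulay duration = 2.8405 years

Derivation:
Coupon per period c = face * coupon_rate / m = 6.000000
Periods per year m = 1; per-period yield y/m = 0.030000
Number of cashflows N = 3
Cashflows (t years, CF_t, discount factor 1/(1+y/m)^(m*t), PV):
  t = 1.0000: CF_t = 6.000000, DF = 0.970874, PV = 5.825243
  t = 2.0000: CF_t = 6.000000, DF = 0.942596, PV = 5.655575
  t = 3.0000: CF_t = 106.000000, DF = 0.915142, PV = 97.005016
Price P = sum_t PV_t = 108.485834
Macaulay numerator sum_t t * PV_t:
  t * PV_t at t = 1.0000: 5.825243
  t * PV_t at t = 2.0000: 11.311151
  t * PV_t at t = 3.0000: 291.015048
Macaulay duration D = (sum_t t * PV_t) / P = 308.151441 / 108.485834 = 2.840476


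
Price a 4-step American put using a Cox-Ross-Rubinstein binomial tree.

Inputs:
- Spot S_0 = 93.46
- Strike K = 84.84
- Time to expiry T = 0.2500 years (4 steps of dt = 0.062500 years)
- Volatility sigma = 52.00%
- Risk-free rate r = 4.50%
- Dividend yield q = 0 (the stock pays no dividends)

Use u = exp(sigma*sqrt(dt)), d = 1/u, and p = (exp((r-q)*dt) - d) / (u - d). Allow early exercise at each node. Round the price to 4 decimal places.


Answer: Price = V(0,0) = 5.6089

Derivation:
dt = T/N = 0.062500
u = exp(sigma*sqrt(dt)) = 1.138828; d = 1/u = 0.878095
p = (exp((r-q)*dt) - d) / (u - d) = 0.478348
Discount per step: exp(-r*dt) = 0.997191
Stock lattice S(k, i) with i counting down-moves:
  k=0: S(0,0) = 93.4600
  k=1: S(1,0) = 106.4349; S(1,1) = 82.0668
  k=2: S(2,0) = 121.2111; S(2,1) = 93.4600; S(2,2) = 72.0625
  k=3: S(3,0) = 138.0386; S(3,1) = 106.4349; S(3,2) = 82.0668; S(3,3) = 63.2777
  k=4: S(4,0) = 157.2023; S(4,1) = 121.2111; S(4,2) = 93.4600; S(4,3) = 72.0625; S(4,4) = 55.5639
Terminal payoffs V(N, i) = max(K - S_T, 0):
  V(4,0) = 0.000000; V(4,1) = 0.000000; V(4,2) = 0.000000; V(4,3) = 12.777519; V(4,4) = 29.276110
Backward induction: V(k, i) = exp(-r*dt) * [p * V(k+1, i) + (1-p) * V(k+1, i+1)]; then take max(V_cont, immediate exercise) for American.
  V(3,0) = exp(-r*dt) * [p*0.000000 + (1-p)*0.000000] = 0.000000; exercise = 0.000000; V(3,0) = max -> 0.000000
  V(3,1) = exp(-r*dt) * [p*0.000000 + (1-p)*0.000000] = 0.000000; exercise = 0.000000; V(3,1) = max -> 0.000000
  V(3,2) = exp(-r*dt) * [p*0.000000 + (1-p)*12.777519] = 6.646701; exercise = 2.773201; V(3,2) = max -> 6.646701
  V(3,3) = exp(-r*dt) * [p*12.777519 + (1-p)*29.276110] = 21.323987; exercise = 21.562265; V(3,3) = max -> 21.562265
  V(2,0) = exp(-r*dt) * [p*0.000000 + (1-p)*0.000000] = 0.000000; exercise = 0.000000; V(2,0) = max -> 0.000000
  V(2,1) = exp(-r*dt) * [p*0.000000 + (1-p)*6.646701] = 3.457528; exercise = 0.000000; V(2,1) = max -> 3.457528
  V(2,2) = exp(-r*dt) * [p*6.646701 + (1-p)*21.562265] = 14.386918; exercise = 12.777519; V(2,2) = max -> 14.386918
  V(1,0) = exp(-r*dt) * [p*0.000000 + (1-p)*3.457528] = 1.798562; exercise = 0.000000; V(1,0) = max -> 1.798562
  V(1,1) = exp(-r*dt) * [p*3.457528 + (1-p)*14.386918] = 9.133145; exercise = 2.773201; V(1,1) = max -> 9.133145
  V(0,0) = exp(-r*dt) * [p*1.798562 + (1-p)*9.133145] = 5.608867; exercise = 0.000000; V(0,0) = max -> 5.608867


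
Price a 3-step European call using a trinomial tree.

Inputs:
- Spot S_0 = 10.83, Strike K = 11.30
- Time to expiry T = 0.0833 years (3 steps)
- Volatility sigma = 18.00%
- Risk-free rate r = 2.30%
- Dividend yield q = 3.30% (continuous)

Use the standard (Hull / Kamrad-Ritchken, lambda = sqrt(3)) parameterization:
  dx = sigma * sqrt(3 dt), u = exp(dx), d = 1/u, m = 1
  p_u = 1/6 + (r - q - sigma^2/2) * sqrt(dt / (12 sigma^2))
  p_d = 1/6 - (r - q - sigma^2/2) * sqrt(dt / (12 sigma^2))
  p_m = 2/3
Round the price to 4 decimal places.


dt = T/N = 0.027767; dx = sigma*sqrt(3*dt) = 0.051951
u = exp(dx) = 1.053324; d = 1/u = 0.949375
p_u = 0.159665, p_m = 0.666667, p_d = 0.173668
Discount per step: exp(-r*dt) = 0.999362
Stock lattice S(k, j) with j the centered position index:
  k=0: S(0,+0) = 10.8300
  k=1: S(1,-1) = 10.2817; S(1,+0) = 10.8300; S(1,+1) = 11.4075
  k=2: S(2,-2) = 9.7612; S(2,-1) = 10.2817; S(2,+0) = 10.8300; S(2,+1) = 11.4075; S(2,+2) = 12.0158
  k=3: S(3,-3) = 9.2671; S(3,-2) = 9.7612; S(3,-1) = 10.2817; S(3,+0) = 10.8300; S(3,+1) = 11.4075; S(3,+2) = 12.0158; S(3,+3) = 12.6565
Terminal payoffs V(N, j) = max(S_T - K, 0):
  V(3,-3) = 0.000000; V(3,-2) = 0.000000; V(3,-1) = 0.000000; V(3,+0) = 0.000000; V(3,+1) = 0.107502; V(3,+2) = 0.715798; V(3,+3) = 1.356532
Backward induction: V(k, j) = exp(-r*dt) * [p_u * V(k+1, j+1) + p_m * V(k+1, j) + p_d * V(k+1, j-1)]
  V(2,-2) = exp(-r*dt) * [p_u*0.000000 + p_m*0.000000 + p_d*0.000000] = 0.000000
  V(2,-1) = exp(-r*dt) * [p_u*0.000000 + p_m*0.000000 + p_d*0.000000] = 0.000000
  V(2,+0) = exp(-r*dt) * [p_u*0.107502 + p_m*0.000000 + p_d*0.000000] = 0.017153
  V(2,+1) = exp(-r*dt) * [p_u*0.715798 + p_m*0.107502 + p_d*0.000000] = 0.185837
  V(2,+2) = exp(-r*dt) * [p_u*1.356532 + p_m*0.715798 + p_d*0.107502] = 0.712005
  V(1,-1) = exp(-r*dt) * [p_u*0.017153 + p_m*0.000000 + p_d*0.000000] = 0.002737
  V(1,+0) = exp(-r*dt) * [p_u*0.185837 + p_m*0.017153 + p_d*0.000000] = 0.041081
  V(1,+1) = exp(-r*dt) * [p_u*0.712005 + p_m*0.185837 + p_d*0.017153] = 0.240399
  V(0,+0) = exp(-r*dt) * [p_u*0.240399 + p_m*0.041081 + p_d*0.002737] = 0.066204

Answer: Price = V(0,0) = 0.0662


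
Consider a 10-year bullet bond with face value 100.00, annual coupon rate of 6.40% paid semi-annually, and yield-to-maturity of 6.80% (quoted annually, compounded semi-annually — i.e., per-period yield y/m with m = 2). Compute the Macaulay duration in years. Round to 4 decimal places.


Coupon per period c = face * coupon_rate / m = 3.200000
Periods per year m = 2; per-period yield y/m = 0.034000
Number of cashflows N = 20
Cashflows (t years, CF_t, discount factor 1/(1+y/m)^(m*t), PV):
  t = 0.5000: CF_t = 3.200000, DF = 0.967118, PV = 3.094778
  t = 1.0000: CF_t = 3.200000, DF = 0.935317, PV = 2.993015
  t = 1.5000: CF_t = 3.200000, DF = 0.904562, PV = 2.894599
  t = 2.0000: CF_t = 3.200000, DF = 0.874818, PV = 2.799418
  t = 2.5000: CF_t = 3.200000, DF = 0.846052, PV = 2.707368
  t = 3.0000: CF_t = 3.200000, DF = 0.818233, PV = 2.618344
  t = 3.5000: CF_t = 3.200000, DF = 0.791327, PV = 2.532248
  t = 4.0000: CF_t = 3.200000, DF = 0.765307, PV = 2.448982
  t = 4.5000: CF_t = 3.200000, DF = 0.740142, PV = 2.368455
  t = 5.0000: CF_t = 3.200000, DF = 0.715805, PV = 2.290575
  t = 5.5000: CF_t = 3.200000, DF = 0.692268, PV = 2.215257
  t = 6.0000: CF_t = 3.200000, DF = 0.669505, PV = 2.142415
  t = 6.5000: CF_t = 3.200000, DF = 0.647490, PV = 2.071968
  t = 7.0000: CF_t = 3.200000, DF = 0.626199, PV = 2.003837
  t = 7.5000: CF_t = 3.200000, DF = 0.605608, PV = 1.937947
  t = 8.0000: CF_t = 3.200000, DF = 0.585695, PV = 1.874223
  t = 8.5000: CF_t = 3.200000, DF = 0.566436, PV = 1.812595
  t = 9.0000: CF_t = 3.200000, DF = 0.547810, PV = 1.752993
  t = 9.5000: CF_t = 3.200000, DF = 0.529797, PV = 1.695351
  t = 10.0000: CF_t = 103.200000, DF = 0.512377, PV = 52.877257
Price P = sum_t PV_t = 97.131627
Macaulay numerator sum_t t * PV_t:
  t * PV_t at t = 0.5000: 1.547389
  t * PV_t at t = 1.0000: 2.993015
  t * PV_t at t = 1.5000: 4.341898
  t * PV_t at t = 2.0000: 5.598837
  t * PV_t at t = 2.5000: 6.768420
  t * PV_t at t = 3.0000: 7.855033
  t * PV_t at t = 3.5000: 8.862867
  t * PV_t at t = 4.0000: 9.795930
  t * PV_t at t = 4.5000: 10.658047
  t * PV_t at t = 5.0000: 11.452877
  t * PV_t at t = 5.5000: 12.183912
  t * PV_t at t = 6.0000: 12.854487
  t * PV_t at t = 6.5000: 13.467790
  t * PV_t at t = 7.0000: 14.026860
  t * PV_t at t = 7.5000: 14.534603
  t * PV_t at t = 8.0000: 14.993787
  t * PV_t at t = 8.5000: 15.407059
  t * PV_t at t = 9.0000: 15.776941
  t * PV_t at t = 9.5000: 16.105839
  t * PV_t at t = 10.0000: 528.772575
Macaulay duration D = (sum_t t * PV_t) / P = 727.998165 / 97.131627 = 7.494965

Answer: Macaulay duration = 7.4950 years


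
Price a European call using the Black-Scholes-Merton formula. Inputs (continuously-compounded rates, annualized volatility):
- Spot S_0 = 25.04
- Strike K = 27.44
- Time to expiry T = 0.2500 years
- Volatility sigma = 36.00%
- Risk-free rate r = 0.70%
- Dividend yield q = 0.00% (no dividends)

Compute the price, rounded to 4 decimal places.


Answer: Price = 0.9323

Derivation:
d1 = (ln(S/K) + (r - q + 0.5*sigma^2) * T) / (sigma * sqrt(T)) = -0.40876254
d2 = d1 - sigma * sqrt(T) = -0.58876254
exp(-rT) = 0.99825153; exp(-qT) = 1.00000000
C = S_0 * exp(-qT) * N(d1) - K * exp(-rT) * N(d2)
N(d1) = 0.34135697; N(d2) = 0.27801029
C = 25.0400 * 1.00000000 * 0.34135697 - 27.4400 * 0.99825153 * 0.27801029 = 0.9323


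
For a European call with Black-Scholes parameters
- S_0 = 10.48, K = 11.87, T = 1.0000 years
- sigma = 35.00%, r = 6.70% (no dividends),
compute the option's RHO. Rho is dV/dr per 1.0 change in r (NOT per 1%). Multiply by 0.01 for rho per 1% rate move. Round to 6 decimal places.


Answer: Rho = 4.075627

Derivation:
d1 = 0.0105842008; d2 = -0.3394157992
phi(d1) = 0.3989199352; exp(-qT) = 1.0000000000; exp(-rT) = 0.9351952013
N(d2) = 0.3671482591
Rho = K*T*exp(-rT)*N(d2) = 11.8700 * 1.0000 * 0.9351952013 * 0.3671482591 = 4.075627


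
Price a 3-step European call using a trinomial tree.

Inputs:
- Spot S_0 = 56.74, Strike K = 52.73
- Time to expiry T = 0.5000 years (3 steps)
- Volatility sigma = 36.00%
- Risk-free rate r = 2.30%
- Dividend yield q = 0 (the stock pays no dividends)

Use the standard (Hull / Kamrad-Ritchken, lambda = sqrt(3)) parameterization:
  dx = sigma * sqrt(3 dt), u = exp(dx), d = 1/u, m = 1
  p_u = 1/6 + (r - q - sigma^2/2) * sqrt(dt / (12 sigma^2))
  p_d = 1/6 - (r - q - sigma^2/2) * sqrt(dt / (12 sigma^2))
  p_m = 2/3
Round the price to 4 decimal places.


dt = T/N = 0.166667; dx = sigma*sqrt(3*dt) = 0.254558
u = exp(dx) = 1.289892; d = 1/u = 0.775259
p_u = 0.152983, p_m = 0.666667, p_d = 0.180350
Discount per step: exp(-r*dt) = 0.996174
Stock lattice S(k, j) with j the centered position index:
  k=0: S(0,+0) = 56.7400
  k=1: S(1,-1) = 43.9882; S(1,+0) = 56.7400; S(1,+1) = 73.1885
  k=2: S(2,-2) = 34.1022; S(2,-1) = 43.9882; S(2,+0) = 56.7400; S(2,+1) = 73.1885; S(2,+2) = 94.4052
  k=3: S(3,-3) = 26.4380; S(3,-2) = 34.1022; S(3,-1) = 43.9882; S(3,+0) = 56.7400; S(3,+1) = 73.1885; S(3,+2) = 94.4052; S(3,+3) = 121.7725
Terminal payoffs V(N, j) = max(S_T - K, 0):
  V(3,-3) = 0.000000; V(3,-2) = 0.000000; V(3,-1) = 0.000000; V(3,+0) = 4.010000; V(3,+1) = 20.458468; V(3,+2) = 41.675215; V(3,+3) = 69.042525
Backward induction: V(k, j) = exp(-r*dt) * [p_u * V(k+1, j+1) + p_m * V(k+1, j) + p_d * V(k+1, j-1)]
  V(2,-2) = exp(-r*dt) * [p_u*0.000000 + p_m*0.000000 + p_d*0.000000] = 0.000000
  V(2,-1) = exp(-r*dt) * [p_u*4.010000 + p_m*0.000000 + p_d*0.000000] = 0.611114
  V(2,+0) = exp(-r*dt) * [p_u*20.458468 + p_m*4.010000 + p_d*0.000000] = 5.780925
  V(2,+1) = exp(-r*dt) * [p_u*41.675215 + p_m*20.458468 + p_d*4.010000] = 20.658434
  V(2,+2) = exp(-r*dt) * [p_u*69.042525 + p_m*41.675215 + p_d*20.458468] = 41.874665
  V(1,-1) = exp(-r*dt) * [p_u*5.780925 + p_m*0.611114 + p_d*0.000000] = 1.286849
  V(1,+0) = exp(-r*dt) * [p_u*20.658434 + p_m*5.780925 + p_d*0.611114] = 7.097292
  V(1,+1) = exp(-r*dt) * [p_u*41.874665 + p_m*20.658434 + p_d*5.780925] = 21.139796
  V(0,+0) = exp(-r*dt) * [p_u*21.139796 + p_m*7.097292 + p_d*1.286849] = 8.166274

Answer: Price = V(0,0) = 8.1663


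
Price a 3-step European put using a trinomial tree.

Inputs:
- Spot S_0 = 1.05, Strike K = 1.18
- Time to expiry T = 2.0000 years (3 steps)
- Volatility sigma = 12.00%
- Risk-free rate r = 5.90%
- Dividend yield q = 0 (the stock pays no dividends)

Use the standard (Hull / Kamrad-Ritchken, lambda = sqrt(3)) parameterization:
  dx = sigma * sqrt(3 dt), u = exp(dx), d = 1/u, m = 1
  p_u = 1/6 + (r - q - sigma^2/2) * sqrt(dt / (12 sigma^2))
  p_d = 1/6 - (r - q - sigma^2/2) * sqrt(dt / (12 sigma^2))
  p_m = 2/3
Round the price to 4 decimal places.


dt = T/N = 0.666667; dx = sigma*sqrt(3*dt) = 0.169706
u = exp(dx) = 1.184956; d = 1/u = 0.843913
p_u = 0.268411, p_m = 0.666667, p_d = 0.064922
Discount per step: exp(-r*dt) = 0.961430
Stock lattice S(k, j) with j the centered position index:
  k=0: S(0,+0) = 1.0500
  k=1: S(1,-1) = 0.8861; S(1,+0) = 1.0500; S(1,+1) = 1.2442
  k=2: S(2,-2) = 0.7478; S(2,-1) = 0.8861; S(2,+0) = 1.0500; S(2,+1) = 1.2442; S(2,+2) = 1.4743
  k=3: S(3,-3) = 0.6311; S(3,-2) = 0.7478; S(3,-1) = 0.8861; S(3,+0) = 1.0500; S(3,+1) = 1.2442; S(3,+2) = 1.4743; S(3,+3) = 1.7470
Terminal payoffs V(N, j) = max(K - S_T, 0):
  V(3,-3) = 0.548923; V(3,-2) = 0.432201; V(3,-1) = 0.293891; V(3,+0) = 0.130000; V(3,+1) = 0.000000; V(3,+2) = 0.000000; V(3,+3) = 0.000000
Backward induction: V(k, j) = exp(-r*dt) * [p_u * V(k+1, j+1) + p_m * V(k+1, j) + p_d * V(k+1, j-1)]
  V(2,-2) = exp(-r*dt) * [p_u*0.293891 + p_m*0.432201 + p_d*0.548923] = 0.387125
  V(2,-1) = exp(-r*dt) * [p_u*0.130000 + p_m*0.293891 + p_d*0.432201] = 0.248895
  V(2,+0) = exp(-r*dt) * [p_u*0.000000 + p_m*0.130000 + p_d*0.293891] = 0.101668
  V(2,+1) = exp(-r*dt) * [p_u*0.000000 + p_m*0.000000 + p_d*0.130000] = 0.008114
  V(2,+2) = exp(-r*dt) * [p_u*0.000000 + p_m*0.000000 + p_d*0.000000] = 0.000000
  V(1,-1) = exp(-r*dt) * [p_u*0.101668 + p_m*0.248895 + p_d*0.387125] = 0.209930
  V(1,+0) = exp(-r*dt) * [p_u*0.008114 + p_m*0.101668 + p_d*0.248895] = 0.082794
  V(1,+1) = exp(-r*dt) * [p_u*0.000000 + p_m*0.008114 + p_d*0.101668] = 0.011547
  V(0,+0) = exp(-r*dt) * [p_u*0.011547 + p_m*0.082794 + p_d*0.209930] = 0.069150

Answer: Price = V(0,0) = 0.0692
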